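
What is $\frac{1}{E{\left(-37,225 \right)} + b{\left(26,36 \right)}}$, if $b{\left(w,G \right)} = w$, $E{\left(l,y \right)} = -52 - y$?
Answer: $- \frac{1}{251} \approx -0.0039841$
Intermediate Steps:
$\frac{1}{E{\left(-37,225 \right)} + b{\left(26,36 \right)}} = \frac{1}{\left(-52 - 225\right) + 26} = \frac{1}{-277 + 26} = \frac{1}{-251} = - \frac{1}{251}$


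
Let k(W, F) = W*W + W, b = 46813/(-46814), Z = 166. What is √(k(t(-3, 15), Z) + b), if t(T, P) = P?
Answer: √523780639258/46814 ≈ 15.460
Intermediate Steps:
b = -46813/46814 (b = 46813*(-1/46814) = -46813/46814 ≈ -0.99998)
k(W, F) = W + W² (k(W, F) = W² + W = W + W²)
√(k(t(-3, 15), Z) + b) = √(15*(1 + 15) - 46813/46814) = √(15*16 - 46813/46814) = √(240 - 46813/46814) = √(11188547/46814) = √523780639258/46814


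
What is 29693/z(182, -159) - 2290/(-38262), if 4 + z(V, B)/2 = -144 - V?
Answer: -189100361/4208820 ≈ -44.930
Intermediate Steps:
z(V, B) = -296 - 2*V (z(V, B) = -8 + 2*(-144 - V) = -8 + (-288 - 2*V) = -296 - 2*V)
29693/z(182, -159) - 2290/(-38262) = 29693/(-296 - 2*182) - 2290/(-38262) = 29693/(-296 - 364) - 2290*(-1/38262) = 29693/(-660) + 1145/19131 = 29693*(-1/660) + 1145/19131 = -29693/660 + 1145/19131 = -189100361/4208820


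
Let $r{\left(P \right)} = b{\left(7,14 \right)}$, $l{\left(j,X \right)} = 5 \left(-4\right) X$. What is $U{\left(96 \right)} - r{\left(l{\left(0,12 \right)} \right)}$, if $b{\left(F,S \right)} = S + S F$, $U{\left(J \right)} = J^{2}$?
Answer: $9104$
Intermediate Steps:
$l{\left(j,X \right)} = - 20 X$
$b{\left(F,S \right)} = S + F S$
$r{\left(P \right)} = 112$ ($r{\left(P \right)} = 14 \left(1 + 7\right) = 14 \cdot 8 = 112$)
$U{\left(96 \right)} - r{\left(l{\left(0,12 \right)} \right)} = 96^{2} - 112 = 9216 - 112 = 9104$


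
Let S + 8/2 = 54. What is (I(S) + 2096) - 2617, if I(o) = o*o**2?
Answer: 124479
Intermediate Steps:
S = 50 (S = -4 + 54 = 50)
I(o) = o**3
(I(S) + 2096) - 2617 = (50**3 + 2096) - 2617 = (125000 + 2096) - 2617 = 127096 - 2617 = 124479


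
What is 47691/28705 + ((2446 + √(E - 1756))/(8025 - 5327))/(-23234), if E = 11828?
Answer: 1494727977991/899691227530 - √2518/31342666 ≈ 1.6614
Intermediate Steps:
47691/28705 + ((2446 + √(E - 1756))/(8025 - 5327))/(-23234) = 47691/28705 + ((2446 + √(11828 - 1756))/(8025 - 5327))/(-23234) = 47691*(1/28705) + ((2446 + √10072)/2698)*(-1/23234) = 47691/28705 + ((2446 + 2*√2518)*(1/2698))*(-1/23234) = 47691/28705 + (1223/1349 + √2518/1349)*(-1/23234) = 47691/28705 + (-1223/31342666 - √2518/31342666) = 1494727977991/899691227530 - √2518/31342666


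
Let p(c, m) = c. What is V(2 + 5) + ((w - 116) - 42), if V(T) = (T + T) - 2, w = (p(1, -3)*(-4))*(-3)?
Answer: -134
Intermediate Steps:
w = 12 (w = (1*(-4))*(-3) = -4*(-3) = 12)
V(T) = -2 + 2*T (V(T) = 2*T - 2 = -2 + 2*T)
V(2 + 5) + ((w - 116) - 42) = (-2 + 2*(2 + 5)) + ((12 - 116) - 42) = (-2 + 2*7) + (-104 - 42) = (-2 + 14) - 146 = 12 - 146 = -134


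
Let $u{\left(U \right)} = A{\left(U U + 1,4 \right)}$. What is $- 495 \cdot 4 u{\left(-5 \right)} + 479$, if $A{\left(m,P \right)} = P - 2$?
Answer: $-3481$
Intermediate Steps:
$A{\left(m,P \right)} = -2 + P$ ($A{\left(m,P \right)} = P - 2 = -2 + P$)
$u{\left(U \right)} = 2$ ($u{\left(U \right)} = -2 + 4 = 2$)
$- 495 \cdot 4 u{\left(-5 \right)} + 479 = - 495 \cdot 4 \cdot 2 + 479 = \left(-495\right) 8 + 479 = -3960 + 479 = -3481$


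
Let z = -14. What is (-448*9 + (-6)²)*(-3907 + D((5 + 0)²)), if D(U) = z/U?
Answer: 390365244/25 ≈ 1.5615e+7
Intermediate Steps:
D(U) = -14/U
(-448*9 + (-6)²)*(-3907 + D((5 + 0)²)) = (-448*9 + (-6)²)*(-3907 - 14/(5 + 0)²) = (-4032 + 36)*(-3907 - 14/(5²)) = -3996*(-3907 - 14/25) = -3996*(-97689/25) = 390365244/25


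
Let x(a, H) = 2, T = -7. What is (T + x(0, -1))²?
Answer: 25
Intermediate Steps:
(T + x(0, -1))² = (-7 + 2)² = (-5)² = 25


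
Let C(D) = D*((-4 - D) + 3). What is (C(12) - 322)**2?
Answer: 228484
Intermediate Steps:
C(D) = D*(-1 - D)
(C(12) - 322)**2 = (-1*12*(1 + 12) - 322)**2 = (-1*12*13 - 322)**2 = (-156 - 322)**2 = (-478)**2 = 228484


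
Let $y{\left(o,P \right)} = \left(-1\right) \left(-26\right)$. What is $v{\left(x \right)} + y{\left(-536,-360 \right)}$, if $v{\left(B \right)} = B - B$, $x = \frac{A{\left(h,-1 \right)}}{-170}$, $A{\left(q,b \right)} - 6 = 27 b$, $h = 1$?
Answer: $26$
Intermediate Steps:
$A{\left(q,b \right)} = 6 + 27 b$
$x = \frac{21}{170}$ ($x = \frac{6 + 27 \left(-1\right)}{-170} = \left(6 - 27\right) \left(- \frac{1}{170}\right) = \left(-21\right) \left(- \frac{1}{170}\right) = \frac{21}{170} \approx 0.12353$)
$v{\left(B \right)} = 0$
$y{\left(o,P \right)} = 26$
$v{\left(x \right)} + y{\left(-536,-360 \right)} = 0 + 26 = 26$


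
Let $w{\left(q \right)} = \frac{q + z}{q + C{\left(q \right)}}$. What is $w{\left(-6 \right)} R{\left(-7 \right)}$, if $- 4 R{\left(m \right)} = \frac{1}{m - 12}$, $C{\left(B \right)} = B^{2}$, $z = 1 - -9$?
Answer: $\frac{1}{570} \approx 0.0017544$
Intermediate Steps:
$z = 10$ ($z = 1 + 9 = 10$)
$R{\left(m \right)} = - \frac{1}{4 \left(-12 + m\right)}$ ($R{\left(m \right)} = - \frac{1}{4 \left(m - 12\right)} = - \frac{1}{4 \left(-12 + m\right)}$)
$w{\left(q \right)} = \frac{10 + q}{q + q^{2}}$ ($w{\left(q \right)} = \frac{q + 10}{q + q^{2}} = \frac{10 + q}{q + q^{2}}$)
$w{\left(-6 \right)} R{\left(-7 \right)} = \frac{10 - 6}{\left(-6\right) \left(1 - 6\right)} \left(- \frac{1}{-48 + 4 \left(-7\right)}\right) = \left(- \frac{1}{6}\right) \frac{1}{-5} \cdot 4 \left(- \frac{1}{-48 - 28}\right) = \left(- \frac{1}{6}\right) \left(- \frac{1}{5}\right) 4 \left(- \frac{1}{-76}\right) = \frac{2 \left(\left(-1\right) \left(- \frac{1}{76}\right)\right)}{15} = \frac{2}{15} \cdot \frac{1}{76} = \frac{1}{570}$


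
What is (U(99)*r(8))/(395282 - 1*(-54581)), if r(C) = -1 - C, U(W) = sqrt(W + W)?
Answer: -27*sqrt(22)/449863 ≈ -0.00028151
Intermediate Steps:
U(W) = sqrt(2)*sqrt(W) (U(W) = sqrt(2*W) = sqrt(2)*sqrt(W))
(U(99)*r(8))/(395282 - 1*(-54581)) = ((sqrt(2)*sqrt(99))*(-1 - 1*8))/(395282 - 1*(-54581)) = ((sqrt(2)*(3*sqrt(11)))*(-1 - 8))/(395282 + 54581) = ((3*sqrt(22))*(-9))/449863 = -27*sqrt(22)*(1/449863) = -27*sqrt(22)/449863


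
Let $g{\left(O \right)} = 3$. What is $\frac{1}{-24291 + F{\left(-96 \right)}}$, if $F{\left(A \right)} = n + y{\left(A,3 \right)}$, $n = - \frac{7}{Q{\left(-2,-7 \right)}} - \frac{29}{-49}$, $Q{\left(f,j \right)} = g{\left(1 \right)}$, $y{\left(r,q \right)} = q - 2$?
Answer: $- \frac{147}{3570886} \approx -4.1166 \cdot 10^{-5}$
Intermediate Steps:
$y{\left(r,q \right)} = -2 + q$
$Q{\left(f,j \right)} = 3$
$n = - \frac{256}{147}$ ($n = - \frac{7}{3} - \frac{29}{-49} = \left(-7\right) \frac{1}{3} - - \frac{29}{49} = - \frac{7}{3} + \frac{29}{49} = - \frac{256}{147} \approx -1.7415$)
$F{\left(A \right)} = - \frac{109}{147}$ ($F{\left(A \right)} = - \frac{256}{147} + \left(-2 + 3\right) = - \frac{256}{147} + 1 = - \frac{109}{147}$)
$\frac{1}{-24291 + F{\left(-96 \right)}} = \frac{1}{-24291 - \frac{109}{147}} = \frac{1}{- \frac{3570886}{147}} = - \frac{147}{3570886}$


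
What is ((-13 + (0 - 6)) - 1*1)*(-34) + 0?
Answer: 680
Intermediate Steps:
((-13 + (0 - 6)) - 1*1)*(-34) + 0 = ((-13 - 6) - 1)*(-34) + 0 = (-19 - 1)*(-34) + 0 = -20*(-34) + 0 = 680 + 0 = 680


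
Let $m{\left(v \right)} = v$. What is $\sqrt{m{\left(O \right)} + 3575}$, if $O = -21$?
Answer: $\sqrt{3554} \approx 59.615$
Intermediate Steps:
$\sqrt{m{\left(O \right)} + 3575} = \sqrt{-21 + 3575} = \sqrt{3554}$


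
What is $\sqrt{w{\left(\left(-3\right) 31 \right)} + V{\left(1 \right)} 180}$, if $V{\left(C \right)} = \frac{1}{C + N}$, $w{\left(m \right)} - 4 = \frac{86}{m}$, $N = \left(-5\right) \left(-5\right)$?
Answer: $\frac{2 \sqrt{3653598}}{1209} \approx 3.162$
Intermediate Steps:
$N = 25$
$w{\left(m \right)} = 4 + \frac{86}{m}$
$V{\left(C \right)} = \frac{1}{25 + C}$ ($V{\left(C \right)} = \frac{1}{C + 25} = \frac{1}{25 + C}$)
$\sqrt{w{\left(\left(-3\right) 31 \right)} + V{\left(1 \right)} 180} = \sqrt{\left(4 + \frac{86}{\left(-3\right) 31}\right) + \frac{1}{25 + 1} \cdot 180} = \sqrt{\left(4 + \frac{86}{-93}\right) + \frac{1}{26} \cdot 180} = \sqrt{\left(4 + 86 \left(- \frac{1}{93}\right)\right) + \frac{1}{26} \cdot 180} = \sqrt{\left(4 - \frac{86}{93}\right) + \frac{90}{13}} = \sqrt{\frac{286}{93} + \frac{90}{13}} = \sqrt{\frac{12088}{1209}} = \frac{2 \sqrt{3653598}}{1209}$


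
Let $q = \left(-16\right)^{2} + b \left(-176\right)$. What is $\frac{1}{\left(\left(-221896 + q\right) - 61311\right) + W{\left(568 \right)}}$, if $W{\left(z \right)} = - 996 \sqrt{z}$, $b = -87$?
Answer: $- \frac{89213}{23689056411} + \frac{664 \sqrt{142}}{23689056411} \approx -3.432 \cdot 10^{-6}$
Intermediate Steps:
$q = 15568$ ($q = \left(-16\right)^{2} - -15312 = 256 + 15312 = 15568$)
$\frac{1}{\left(\left(-221896 + q\right) - 61311\right) + W{\left(568 \right)}} = \frac{1}{\left(\left(-221896 + 15568\right) - 61311\right) - 996 \sqrt{568}} = \frac{1}{\left(-206328 - 61311\right) - 996 \cdot 2 \sqrt{142}} = \frac{1}{-267639 - 1992 \sqrt{142}}$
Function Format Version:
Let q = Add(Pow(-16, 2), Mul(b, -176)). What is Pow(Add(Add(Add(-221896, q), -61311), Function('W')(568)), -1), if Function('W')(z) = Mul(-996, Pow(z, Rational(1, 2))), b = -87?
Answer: Add(Rational(-89213, 23689056411), Mul(Rational(664, 23689056411), Pow(142, Rational(1, 2)))) ≈ -3.4320e-6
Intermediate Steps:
q = 15568 (q = Add(Pow(-16, 2), Mul(-87, -176)) = Add(256, 15312) = 15568)
Pow(Add(Add(Add(-221896, q), -61311), Function('W')(568)), -1) = Pow(Add(Add(Add(-221896, 15568), -61311), Mul(-996, Pow(568, Rational(1, 2)))), -1) = Pow(Add(Add(-206328, -61311), Mul(-996, Mul(2, Pow(142, Rational(1, 2))))), -1) = Pow(Add(-267639, Mul(-1992, Pow(142, Rational(1, 2)))), -1)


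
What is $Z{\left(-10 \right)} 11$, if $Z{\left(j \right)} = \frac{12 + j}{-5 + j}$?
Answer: $- \frac{22}{15} \approx -1.4667$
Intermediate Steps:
$Z{\left(j \right)} = \frac{12 + j}{-5 + j}$
$Z{\left(-10 \right)} 11 = \frac{12 - 10}{-5 - 10} \cdot 11 = \frac{1}{-15} \cdot 2 \cdot 11 = \left(- \frac{1}{15}\right) 2 \cdot 11 = \left(- \frac{2}{15}\right) 11 = - \frac{22}{15}$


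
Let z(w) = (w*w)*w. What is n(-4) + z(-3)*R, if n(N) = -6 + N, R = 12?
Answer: -334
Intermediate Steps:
z(w) = w³ (z(w) = w²*w = w³)
n(-4) + z(-3)*R = (-6 - 4) + (-3)³*12 = -10 - 27*12 = -10 - 324 = -334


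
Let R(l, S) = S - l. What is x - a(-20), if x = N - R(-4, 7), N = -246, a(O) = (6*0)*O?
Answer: -257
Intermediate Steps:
a(O) = 0 (a(O) = 0*O = 0)
x = -257 (x = -246 - (7 - 1*(-4)) = -246 - (7 + 4) = -246 - 1*11 = -246 - 11 = -257)
x - a(-20) = -257 - 1*0 = -257 + 0 = -257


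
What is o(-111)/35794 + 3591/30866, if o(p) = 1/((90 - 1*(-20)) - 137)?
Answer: 78873818/677956257 ≈ 0.11634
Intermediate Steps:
o(p) = -1/27 (o(p) = 1/((90 + 20) - 137) = 1/(110 - 137) = 1/(-27) = -1/27)
o(-111)/35794 + 3591/30866 = -1/27/35794 + 3591/30866 = -1/27*1/35794 + 3591*(1/30866) = -1/966438 + 3591/30866 = 78873818/677956257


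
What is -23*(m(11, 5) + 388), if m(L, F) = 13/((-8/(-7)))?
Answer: -73485/8 ≈ -9185.6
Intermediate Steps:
m(L, F) = 91/8 (m(L, F) = 13/((-8*(-⅐))) = 13/(8/7) = 13*(7/8) = 91/8)
-23*(m(11, 5) + 388) = -23*(91/8 + 388) = -23*3195/8 = -73485/8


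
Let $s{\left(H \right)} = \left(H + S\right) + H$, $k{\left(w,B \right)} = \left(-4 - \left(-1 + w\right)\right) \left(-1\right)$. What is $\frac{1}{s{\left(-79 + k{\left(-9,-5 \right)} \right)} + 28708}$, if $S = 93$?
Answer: $\frac{1}{28631} \approx 3.4927 \cdot 10^{-5}$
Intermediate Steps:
$k{\left(w,B \right)} = 3 + w$ ($k{\left(w,B \right)} = \left(-3 - w\right) \left(-1\right) = 3 + w$)
$s{\left(H \right)} = 93 + 2 H$ ($s{\left(H \right)} = \left(H + 93\right) + H = \left(93 + H\right) + H = 93 + 2 H$)
$\frac{1}{s{\left(-79 + k{\left(-9,-5 \right)} \right)} + 28708} = \frac{1}{\left(93 + 2 \left(-79 + \left(3 - 9\right)\right)\right) + 28708} = \frac{1}{\left(93 + 2 \left(-79 - 6\right)\right) + 28708} = \frac{1}{\left(93 + 2 \left(-85\right)\right) + 28708} = \frac{1}{\left(93 - 170\right) + 28708} = \frac{1}{-77 + 28708} = \frac{1}{28631}$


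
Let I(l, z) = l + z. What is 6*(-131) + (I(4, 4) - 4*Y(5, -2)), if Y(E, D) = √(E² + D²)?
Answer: -778 - 4*√29 ≈ -799.54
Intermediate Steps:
Y(E, D) = √(D² + E²)
6*(-131) + (I(4, 4) - 4*Y(5, -2)) = 6*(-131) + ((4 + 4) - 4*√((-2)² + 5²)) = -786 + (8 - 4*√(4 + 25)) = -786 + (8 - 4*√29) = -778 - 4*√29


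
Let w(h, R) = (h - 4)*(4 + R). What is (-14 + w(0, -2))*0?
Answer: 0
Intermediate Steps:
w(h, R) = (-4 + h)*(4 + R)
(-14 + w(0, -2))*0 = (-14 + (-16 - 4*(-2) + 4*0 - 2*0))*0 = (-14 + (-16 + 8 + 0 + 0))*0 = (-14 - 8)*0 = -22*0 = 0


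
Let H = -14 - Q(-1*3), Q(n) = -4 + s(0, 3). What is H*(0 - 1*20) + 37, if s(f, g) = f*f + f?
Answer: 237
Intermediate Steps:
s(f, g) = f + f² (s(f, g) = f² + f = f + f²)
Q(n) = -4 (Q(n) = -4 + 0*(1 + 0) = -4 + 0*1 = -4 + 0 = -4)
H = -10 (H = -14 - 1*(-4) = -14 + 4 = -10)
H*(0 - 1*20) + 37 = -10*(0 - 1*20) + 37 = -10*(0 - 20) + 37 = -10*(-20) + 37 = 200 + 37 = 237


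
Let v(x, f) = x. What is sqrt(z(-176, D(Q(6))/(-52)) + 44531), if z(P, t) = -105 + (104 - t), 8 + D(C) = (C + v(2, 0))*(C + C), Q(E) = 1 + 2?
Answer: sqrt(30102566)/26 ≈ 211.02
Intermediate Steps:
Q(E) = 3
D(C) = -8 + 2*C*(2 + C) (D(C) = -8 + (C + 2)*(C + C) = -8 + (2 + C)*(2*C) = -8 + 2*C*(2 + C))
z(P, t) = -1 - t
sqrt(z(-176, D(Q(6))/(-52)) + 44531) = sqrt((-1 - (-8 + 2*3**2 + 4*3)/(-52)) + 44531) = sqrt((-1 - (-8 + 2*9 + 12)*(-1)/52) + 44531) = sqrt((-1 - (-8 + 18 + 12)*(-1)/52) + 44531) = sqrt((-1 - 22*(-1)/52) + 44531) = sqrt((-1 - 1*(-11/26)) + 44531) = sqrt((-1 + 11/26) + 44531) = sqrt(-15/26 + 44531) = sqrt(1157791/26) = sqrt(30102566)/26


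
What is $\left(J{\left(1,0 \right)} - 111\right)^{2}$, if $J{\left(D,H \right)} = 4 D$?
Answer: $11449$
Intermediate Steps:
$\left(J{\left(1,0 \right)} - 111\right)^{2} = \left(4 \cdot 1 - 111\right)^{2} = \left(4 - 111\right)^{2} = \left(-107\right)^{2} = 11449$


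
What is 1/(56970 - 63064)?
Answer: -1/6094 ≈ -0.00016410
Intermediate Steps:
1/(56970 - 63064) = 1/(-6094) = -1/6094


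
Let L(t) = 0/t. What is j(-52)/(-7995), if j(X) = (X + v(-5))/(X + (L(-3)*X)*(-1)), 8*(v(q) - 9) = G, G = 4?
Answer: -17/166296 ≈ -0.00010223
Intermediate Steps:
L(t) = 0
v(q) = 19/2 (v(q) = 9 + (1/8)*4 = 9 + 1/2 = 19/2)
j(X) = (19/2 + X)/X (j(X) = (X + 19/2)/(X + (0*X)*(-1)) = (19/2 + X)/(X + 0*(-1)) = (19/2 + X)/(X + 0) = (19/2 + X)/X)
j(-52)/(-7995) = ((19/2 - 52)/(-52))/(-7995) = -1/52*(-85/2)*(-1/7995) = (85/104)*(-1/7995) = -17/166296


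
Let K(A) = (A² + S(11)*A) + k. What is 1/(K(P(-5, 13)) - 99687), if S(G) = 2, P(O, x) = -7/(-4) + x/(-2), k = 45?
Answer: -16/1594063 ≈ -1.0037e-5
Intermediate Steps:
P(O, x) = 7/4 - x/2 (P(O, x) = -7*(-¼) + x*(-½) = 7/4 - x/2)
K(A) = 45 + A² + 2*A (K(A) = (A² + 2*A) + 45 = 45 + A² + 2*A)
1/(K(P(-5, 13)) - 99687) = 1/((45 + (7/4 - ½*13)² + 2*(7/4 - ½*13)) - 99687) = 1/((45 + (7/4 - 13/2)² + 2*(7/4 - 13/2)) - 99687) = 1/((45 + (-19/4)² + 2*(-19/4)) - 99687) = 1/((45 + 361/16 - 19/2) - 99687) = 1/(929/16 - 99687) = 1/(-1594063/16) = -16/1594063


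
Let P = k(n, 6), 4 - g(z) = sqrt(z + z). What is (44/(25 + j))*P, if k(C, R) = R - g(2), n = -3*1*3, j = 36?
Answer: 176/61 ≈ 2.8852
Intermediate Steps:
n = -9 (n = -3*3 = -9)
g(z) = 4 - sqrt(2)*sqrt(z) (g(z) = 4 - sqrt(z + z) = 4 - sqrt(2*z) = 4 - sqrt(2)*sqrt(z))
k(C, R) = -2 + R (k(C, R) = R - (4 - sqrt(2)*sqrt(2)) = R - (4 - 2) = R - 1*2 = R - 2 = -2 + R)
P = 4 (P = -2 + 6 = 4)
(44/(25 + j))*P = (44/(25 + 36))*4 = (44/61)*4 = 176/61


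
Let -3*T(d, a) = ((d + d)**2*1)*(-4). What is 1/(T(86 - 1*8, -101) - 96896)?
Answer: -1/64448 ≈ -1.5516e-5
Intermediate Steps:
T(d, a) = 16*d**2/3 (T(d, a) = -(d + d)**2*1*(-4)/3 = -(2*d)**2*1*(-4)/3 = -(4*d**2)*1*(-4)/3 = -4*d**2*(-4)/3 = -(-16)*d**2/3 = 16*d**2/3)
1/(T(86 - 1*8, -101) - 96896) = 1/(16*(86 - 1*8)**2/3 - 96896) = 1/(16*(86 - 8)**2/3 - 96896) = 1/((16/3)*78**2 - 96896) = 1/((16/3)*6084 - 96896) = 1/(32448 - 96896) = 1/(-64448) = -1/64448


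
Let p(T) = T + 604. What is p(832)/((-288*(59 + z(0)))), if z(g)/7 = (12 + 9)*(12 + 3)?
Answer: -359/163008 ≈ -0.0022023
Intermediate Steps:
z(g) = 2205 (z(g) = 7*((12 + 9)*(12 + 3)) = 7*(21*15) = 7*315 = 2205)
p(T) = 604 + T
p(832)/((-288*(59 + z(0)))) = (604 + 832)/((-288*(59 + 2205))) = 1436/((-288*2264)) = 1436/(-652032) = 1436*(-1/652032) = -359/163008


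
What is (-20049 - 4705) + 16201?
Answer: -8553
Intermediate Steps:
(-20049 - 4705) + 16201 = -24754 + 16201 = -8553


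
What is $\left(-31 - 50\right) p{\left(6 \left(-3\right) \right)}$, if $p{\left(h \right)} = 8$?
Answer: $-648$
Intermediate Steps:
$\left(-31 - 50\right) p{\left(6 \left(-3\right) \right)} = \left(-31 - 50\right) 8 = \left(-81\right) 8 = -648$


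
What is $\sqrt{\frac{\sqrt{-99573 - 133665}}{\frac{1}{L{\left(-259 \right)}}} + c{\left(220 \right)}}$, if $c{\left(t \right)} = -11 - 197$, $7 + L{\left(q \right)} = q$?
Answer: $\sqrt{-208 - 266 i \sqrt{233238}} \approx 253.24 - 253.65 i$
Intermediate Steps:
$L{\left(q \right)} = -7 + q$
$c{\left(t \right)} = -208$ ($c{\left(t \right)} = -11 - 197 = -208$)
$\sqrt{\frac{\sqrt{-99573 - 133665}}{\frac{1}{L{\left(-259 \right)}}} + c{\left(220 \right)}} = \sqrt{\frac{\sqrt{-99573 - 133665}}{\frac{1}{-7 - 259}} - 208} = \sqrt{\frac{\sqrt{-233238}}{\frac{1}{-266}} - 208} = \sqrt{\frac{i \sqrt{233238}}{- \frac{1}{266}} - 208} = \sqrt{i \sqrt{233238} \left(-266\right) - 208} = \sqrt{- 266 i \sqrt{233238} - 208} = \sqrt{-208 - 266 i \sqrt{233238}}$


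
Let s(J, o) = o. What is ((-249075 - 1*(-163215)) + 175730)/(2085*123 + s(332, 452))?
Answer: 89870/256907 ≈ 0.34982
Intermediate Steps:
((-249075 - 1*(-163215)) + 175730)/(2085*123 + s(332, 452)) = ((-249075 - 1*(-163215)) + 175730)/(2085*123 + 452) = ((-249075 + 163215) + 175730)/(256455 + 452) = (-85860 + 175730)/256907 = 89870*(1/256907) = 89870/256907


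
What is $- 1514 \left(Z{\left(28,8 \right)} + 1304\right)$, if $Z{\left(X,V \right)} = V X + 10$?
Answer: $-2328532$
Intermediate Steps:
$Z{\left(X,V \right)} = 10 + V X$
$- 1514 \left(Z{\left(28,8 \right)} + 1304\right) = - 1514 \left(\left(10 + 8 \cdot 28\right) + 1304\right) = - 1514 \left(\left(10 + 224\right) + 1304\right) = - 1514 \left(234 + 1304\right) = \left(-1514\right) 1538 = -2328532$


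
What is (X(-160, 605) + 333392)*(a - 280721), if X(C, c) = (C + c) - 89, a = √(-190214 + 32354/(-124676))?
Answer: -93690072308 + 500622*I*√82130844935338/31169 ≈ -9.369e+10 + 1.4556e+8*I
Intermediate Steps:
a = 3*I*√82130844935338/62338 (a = √(-190214 + 32354*(-1/124676)) = √(-190214 - 16177/62338) = √(-11857576509/62338) = 3*I*√82130844935338/62338 ≈ 436.14*I)
X(C, c) = -89 + C + c
(X(-160, 605) + 333392)*(a - 280721) = ((-89 - 160 + 605) + 333392)*(3*I*√82130844935338/62338 - 280721) = (356 + 333392)*(-280721 + 3*I*√82130844935338/62338) = 333748*(-280721 + 3*I*√82130844935338/62338) = -93690072308 + 500622*I*√82130844935338/31169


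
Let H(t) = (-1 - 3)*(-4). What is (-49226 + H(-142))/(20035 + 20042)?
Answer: -49210/40077 ≈ -1.2279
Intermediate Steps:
H(t) = 16 (H(t) = -4*(-4) = 16)
(-49226 + H(-142))/(20035 + 20042) = (-49226 + 16)/(20035 + 20042) = -49210/40077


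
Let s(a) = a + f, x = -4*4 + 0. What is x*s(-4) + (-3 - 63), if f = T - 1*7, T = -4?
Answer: 174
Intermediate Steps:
x = -16 (x = -16 + 0 = -16)
f = -11 (f = -4 - 1*7 = -4 - 7 = -11)
s(a) = -11 + a (s(a) = a - 11 = -11 + a)
x*s(-4) + (-3 - 63) = -16*(-11 - 4) + (-3 - 63) = -16*(-15) - 66 = 240 - 66 = 174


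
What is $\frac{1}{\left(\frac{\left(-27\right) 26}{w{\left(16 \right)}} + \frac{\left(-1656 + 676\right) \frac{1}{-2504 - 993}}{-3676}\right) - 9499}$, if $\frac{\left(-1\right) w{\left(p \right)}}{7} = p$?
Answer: $- \frac{179969608}{1708403296319} \approx -0.00010534$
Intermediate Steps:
$w{\left(p \right)} = - 7 p$
$\frac{1}{\left(\frac{\left(-27\right) 26}{w{\left(16 \right)}} + \frac{\left(-1656 + 676\right) \frac{1}{-2504 - 993}}{-3676}\right) - 9499} = \frac{1}{\left(\frac{\left(-27\right) 26}{\left(-7\right) 16} + \frac{\left(-1656 + 676\right) \frac{1}{-2504 - 993}}{-3676}\right) - 9499} = \frac{1}{\left(- \frac{702}{-112} + - \frac{980}{-3497} \left(- \frac{1}{3676}\right)\right) - 9499} = \frac{1}{\left(\left(-702\right) \left(- \frac{1}{112}\right) + \left(-980\right) \left(- \frac{1}{3497}\right) \left(- \frac{1}{3676}\right)\right) - 9499} = \frac{1}{\left(\frac{351}{56} + \frac{980}{3497} \left(- \frac{1}{3676}\right)\right) - 9499} = \frac{1}{\left(\frac{351}{56} - \frac{245}{3213743}\right) - 9499} = \frac{1}{\frac{1128010073}{179969608} - 9499} = \frac{1}{- \frac{1708403296319}{179969608}} = - \frac{179969608}{1708403296319}$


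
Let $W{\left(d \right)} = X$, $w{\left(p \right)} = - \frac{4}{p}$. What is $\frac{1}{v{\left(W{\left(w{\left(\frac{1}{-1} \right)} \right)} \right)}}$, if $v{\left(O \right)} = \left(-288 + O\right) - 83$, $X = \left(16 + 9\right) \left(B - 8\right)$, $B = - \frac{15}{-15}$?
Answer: $- \frac{1}{546} \approx -0.0018315$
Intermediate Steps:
$B = 1$ ($B = \left(-15\right) \left(- \frac{1}{15}\right) = 1$)
$X = -175$ ($X = \left(16 + 9\right) \left(1 - 8\right) = 25 \left(-7\right) = -175$)
$W{\left(d \right)} = -175$
$v{\left(O \right)} = -371 + O$
$\frac{1}{v{\left(W{\left(w{\left(\frac{1}{-1} \right)} \right)} \right)}} = \frac{1}{-371 - 175} = \frac{1}{-546} = - \frac{1}{546}$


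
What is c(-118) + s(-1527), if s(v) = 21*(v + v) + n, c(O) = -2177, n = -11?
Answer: -66322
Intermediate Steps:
s(v) = -11 + 42*v (s(v) = 21*(v + v) - 11 = 21*(2*v) - 11 = 42*v - 11 = -11 + 42*v)
c(-118) + s(-1527) = -2177 + (-11 + 42*(-1527)) = -2177 + (-11 - 64134) = -2177 - 64145 = -66322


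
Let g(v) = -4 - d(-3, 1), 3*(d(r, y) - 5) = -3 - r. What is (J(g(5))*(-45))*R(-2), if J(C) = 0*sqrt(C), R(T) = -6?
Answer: 0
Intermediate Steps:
d(r, y) = 4 - r/3 (d(r, y) = 5 + (-3 - r)/3 = 5 + (-1 - r/3) = 4 - r/3)
g(v) = -9 (g(v) = -4 - (4 - 1/3*(-3)) = -4 - (4 + 1) = -4 - 1*5 = -4 - 5 = -9)
J(C) = 0
(J(g(5))*(-45))*R(-2) = (0*(-45))*(-6) = 0*(-6) = 0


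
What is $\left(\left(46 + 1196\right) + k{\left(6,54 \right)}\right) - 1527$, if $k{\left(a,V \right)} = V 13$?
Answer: $417$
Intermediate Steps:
$k{\left(a,V \right)} = 13 V$
$\left(\left(46 + 1196\right) + k{\left(6,54 \right)}\right) - 1527 = \left(\left(46 + 1196\right) + 13 \cdot 54\right) - 1527 = \left(1242 + 702\right) - 1527 = 1944 - 1527 = 417$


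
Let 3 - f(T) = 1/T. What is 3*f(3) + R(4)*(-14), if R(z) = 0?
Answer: 8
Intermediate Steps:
f(T) = 3 - 1/T
3*f(3) + R(4)*(-14) = 3*(3 - 1/3) + 0*(-14) = 3*(3 - 1*1/3) + 0 = 3*(3 - 1/3) + 0 = 3*(8/3) + 0 = 8 + 0 = 8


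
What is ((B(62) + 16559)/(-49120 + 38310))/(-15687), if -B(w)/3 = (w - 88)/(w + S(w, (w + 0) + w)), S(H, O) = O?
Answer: 28519/292048365 ≈ 9.7652e-5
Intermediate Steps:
B(w) = -(-88 + w)/w (B(w) = -3*(w - 88)/(w + ((w + 0) + w)) = -3*(-88 + w)/(w + (w + w)) = -3*(-88 + w)/(w + 2*w) = -3*(-88 + w)/(3*w) = -3*(-88 + w)*1/(3*w) = -(-88 + w)/w)
((B(62) + 16559)/(-49120 + 38310))/(-15687) = (((88 - 1*62)/62 + 16559)/(-49120 + 38310))/(-15687) = (((88 - 62)/62 + 16559)/(-10810))*(-1/15687) = (((1/62)*26 + 16559)*(-1/10810))*(-1/15687) = ((13/31 + 16559)*(-1/10810))*(-1/15687) = ((513342/31)*(-1/10810))*(-1/15687) = -256671/167555*(-1/15687) = 28519/292048365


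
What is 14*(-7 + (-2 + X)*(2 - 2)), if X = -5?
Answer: -98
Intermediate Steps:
14*(-7 + (-2 + X)*(2 - 2)) = 14*(-7 + (-2 - 5)*(2 - 2)) = 14*(-7 - 7*0) = 14*(-7 + 0) = 14*(-7) = -98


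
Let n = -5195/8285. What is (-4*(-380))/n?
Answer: -2518640/1039 ≈ -2424.1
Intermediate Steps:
n = -1039/1657 (n = -5195*1/8285 = -1039/1657 ≈ -0.62704)
(-4*(-380))/n = (-4*(-380))/(-1039/1657) = 1520*(-1657/1039) = -2518640/1039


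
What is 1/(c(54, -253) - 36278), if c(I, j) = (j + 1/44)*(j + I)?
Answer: 44/618837 ≈ 7.1101e-5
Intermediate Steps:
c(I, j) = (1/44 + j)*(I + j) (c(I, j) = (j + 1/44)*(I + j) = (1/44 + j)*(I + j))
1/(c(54, -253) - 36278) = 1/(((-253)² + (1/44)*54 + (1/44)*(-253) + 54*(-253)) - 36278) = 1/((64009 + 27/22 - 23/4 - 13662) - 36278) = 1/(2215069/44 - 36278) = 1/(618837/44) = 44/618837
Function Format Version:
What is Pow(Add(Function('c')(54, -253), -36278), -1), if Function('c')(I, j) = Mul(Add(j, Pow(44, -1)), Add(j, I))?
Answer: Rational(44, 618837) ≈ 7.1101e-5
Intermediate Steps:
Function('c')(I, j) = Mul(Add(Rational(1, 44), j), Add(I, j)) (Function('c')(I, j) = Mul(Add(j, Rational(1, 44)), Add(I, j)) = Mul(Add(Rational(1, 44), j), Add(I, j)))
Pow(Add(Function('c')(54, -253), -36278), -1) = Pow(Add(Add(Pow(-253, 2), Mul(Rational(1, 44), 54), Mul(Rational(1, 44), -253), Mul(54, -253)), -36278), -1) = Pow(Add(Add(64009, Rational(27, 22), Rational(-23, 4), -13662), -36278), -1) = Pow(Add(Rational(2215069, 44), -36278), -1) = Pow(Rational(618837, 44), -1) = Rational(44, 618837)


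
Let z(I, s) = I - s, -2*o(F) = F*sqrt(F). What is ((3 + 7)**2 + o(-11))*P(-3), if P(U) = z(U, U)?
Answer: 0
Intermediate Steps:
o(F) = -F**(3/2)/2 (o(F) = -F*sqrt(F)/2 = -F**(3/2)/2)
P(U) = 0 (P(U) = U - U = 0)
((3 + 7)**2 + o(-11))*P(-3) = ((3 + 7)**2 - (-11)*I*sqrt(11)/2)*0 = (10**2 - (-11)*I*sqrt(11)/2)*0 = (100 + 11*I*sqrt(11)/2)*0 = 0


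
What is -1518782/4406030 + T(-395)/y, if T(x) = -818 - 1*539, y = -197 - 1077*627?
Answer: -509960903761/1488083760140 ≈ -0.34270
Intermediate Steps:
y = -675476 (y = -197 - 675279 = -675476)
T(x) = -1357 (T(x) = -818 - 539 = -1357)
-1518782/4406030 + T(-395)/y = -1518782/4406030 - 1357/(-675476) = -1518782*1/4406030 - 1357*(-1/675476) = -759391/2203015 + 1357/675476 = -509960903761/1488083760140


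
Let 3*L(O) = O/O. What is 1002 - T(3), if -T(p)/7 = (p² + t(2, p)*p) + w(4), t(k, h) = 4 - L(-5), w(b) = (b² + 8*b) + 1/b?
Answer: 5919/4 ≈ 1479.8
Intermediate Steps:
L(O) = ⅓ (L(O) = (O/O)/3 = (⅓)*1 = ⅓)
w(b) = 1/b + b² + 8*b
t(k, h) = 11/3 (t(k, h) = 4 - 1*⅓ = 4 - ⅓ = 11/3)
T(p) = -1351/4 - 7*p² - 77*p/3 (T(p) = -7*((p² + 11*p/3) + (1 + 4²*(8 + 4))/4) = -7*((p² + 11*p/3) + (1 + 16*12)/4) = -7*((p² + 11*p/3) + (1 + 192)/4) = -7*((p² + 11*p/3) + (¼)*193) = -7*((p² + 11*p/3) + 193/4) = -7*(193/4 + p² + 11*p/3) = -1351/4 - 7*p² - 77*p/3)
1002 - T(3) = 1002 - (-1351/4 - 7*3² - 77/3*3) = 1002 - (-1351/4 - 7*9 - 77) = 1002 - (-1351/4 - 63 - 77) = 1002 - 1*(-1911/4) = 1002 + 1911/4 = 5919/4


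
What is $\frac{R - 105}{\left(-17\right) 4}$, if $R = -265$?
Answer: $\frac{185}{34} \approx 5.4412$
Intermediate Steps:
$\frac{R - 105}{\left(-17\right) 4} = \frac{-265 - 105}{\left(-17\right) 4} = \frac{-265 - 105}{-68} = \left(-370\right) \left(- \frac{1}{68}\right) = \frac{185}{34}$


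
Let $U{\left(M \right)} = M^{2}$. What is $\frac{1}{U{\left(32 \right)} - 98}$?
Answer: $\frac{1}{926} \approx 0.0010799$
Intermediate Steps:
$\frac{1}{U{\left(32 \right)} - 98} = \frac{1}{32^{2} - 98} = \frac{1}{1024 - 98} = \frac{1}{926}$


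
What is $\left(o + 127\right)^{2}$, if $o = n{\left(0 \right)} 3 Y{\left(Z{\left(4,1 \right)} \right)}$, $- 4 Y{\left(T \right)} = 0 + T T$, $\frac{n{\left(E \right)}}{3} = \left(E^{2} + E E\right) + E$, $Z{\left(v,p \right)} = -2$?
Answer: $16129$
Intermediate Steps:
$n{\left(E \right)} = 3 E + 6 E^{2}$ ($n{\left(E \right)} = 3 \left(\left(E^{2} + E E\right) + E\right) = 3 \left(\left(E^{2} + E^{2}\right) + E\right) = 3 \left(2 E^{2} + E\right) = 3 \left(E + 2 E^{2}\right) = 3 E + 6 E^{2}$)
$Y{\left(T \right)} = - \frac{T^{2}}{4}$ ($Y{\left(T \right)} = - \frac{0 + T T}{4} = - \frac{0 + T^{2}}{4} = - \frac{T^{2}}{4}$)
$o = 0$ ($o = 3 \cdot 0 \left(1 + 2 \cdot 0\right) 3 \left(- \frac{\left(-2\right)^{2}}{4}\right) = 3 \cdot 0 \left(1 + 0\right) 3 \left(\left(- \frac{1}{4}\right) 4\right) = 3 \cdot 0 \cdot 1 \cdot 3 \left(-1\right) = 0 \cdot 3 \left(-1\right) = 0 \left(-1\right) = 0$)
$\left(o + 127\right)^{2} = \left(0 + 127\right)^{2} = 127^{2} = 16129$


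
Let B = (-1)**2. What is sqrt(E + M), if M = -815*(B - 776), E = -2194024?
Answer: I*sqrt(1562399) ≈ 1250.0*I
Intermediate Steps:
B = 1
M = 631625 (M = -815*(1 - 776) = -815*(-775) = 631625)
sqrt(E + M) = sqrt(-2194024 + 631625) = sqrt(-1562399) = I*sqrt(1562399)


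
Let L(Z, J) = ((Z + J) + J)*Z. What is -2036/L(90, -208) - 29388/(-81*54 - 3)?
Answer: 72596291/10701765 ≈ 6.7836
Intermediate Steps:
L(Z, J) = Z*(Z + 2*J) (L(Z, J) = ((J + Z) + J)*Z = (Z + 2*J)*Z = Z*(Z + 2*J))
-2036/L(90, -208) - 29388/(-81*54 - 3) = -2036*1/(90*(90 + 2*(-208))) - 29388/(-81*54 - 3) = -2036*1/(90*(90 - 416)) - 29388/(-4374 - 3) = -2036/(90*(-326)) - 29388/(-4377) = -2036/(-29340) - 29388*(-1/4377) = -2036*(-1/29340) + 9796/1459 = 509/7335 + 9796/1459 = 72596291/10701765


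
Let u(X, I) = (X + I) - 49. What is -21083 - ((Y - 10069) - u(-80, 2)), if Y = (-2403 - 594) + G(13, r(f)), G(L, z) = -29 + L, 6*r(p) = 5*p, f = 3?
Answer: -8128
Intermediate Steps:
r(p) = 5*p/6 (r(p) = (5*p)/6 = 5*p/6)
u(X, I) = -49 + I + X (u(X, I) = (I + X) - 49 = -49 + I + X)
Y = -3013 (Y = (-2403 - 594) + (-29 + 13) = -2997 - 16 = -3013)
-21083 - ((Y - 10069) - u(-80, 2)) = -21083 - ((-3013 - 10069) - (-49 + 2 - 80)) = -21083 - (-13082 - 1*(-127)) = -21083 - (-13082 + 127) = -21083 - 1*(-12955) = -21083 + 12955 = -8128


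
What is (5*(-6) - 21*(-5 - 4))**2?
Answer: 25281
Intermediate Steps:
(5*(-6) - 21*(-5 - 4))**2 = (-30 - 21*(-9))**2 = (-30 + 189)**2 = 159**2 = 25281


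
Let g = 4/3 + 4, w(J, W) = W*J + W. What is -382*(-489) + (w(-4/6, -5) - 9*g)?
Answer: 560245/3 ≈ 1.8675e+5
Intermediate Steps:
w(J, W) = W + J*W (w(J, W) = J*W + W = W + J*W)
g = 16/3 (g = 4*(1/3) + 4 = 4/3 + 4 = 16/3 ≈ 5.3333)
-382*(-489) + (w(-4/6, -5) - 9*g) = -382*(-489) + (-5*(1 - 4/6) - 9*16/3) = 186798 + (-5*(1 - 4*1/6) - 1*48) = 186798 + (-5*(1 - 2/3) - 48) = 186798 + (-5*1/3 - 48) = 186798 + (-5/3 - 48) = 186798 - 149/3 = 560245/3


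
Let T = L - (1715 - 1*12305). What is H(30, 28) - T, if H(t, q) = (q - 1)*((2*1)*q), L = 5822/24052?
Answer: -109174939/12026 ≈ -9078.2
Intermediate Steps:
L = 2911/12026 (L = 5822*(1/24052) = 2911/12026 ≈ 0.24206)
T = 127358251/12026 (T = 2911/12026 - (1715 - 1*12305) = 2911/12026 - (1715 - 12305) = 2911/12026 - 1*(-10590) = 2911/12026 + 10590 = 127358251/12026 ≈ 10590.)
H(t, q) = 2*q*(-1 + q) (H(t, q) = (-1 + q)*(2*q) = 2*q*(-1 + q))
H(30, 28) - T = 2*28*(-1 + 28) - 1*127358251/12026 = 2*28*27 - 127358251/12026 = 1512 - 127358251/12026 = -109174939/12026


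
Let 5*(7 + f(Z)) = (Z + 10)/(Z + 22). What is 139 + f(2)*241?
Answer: -15239/10 ≈ -1523.9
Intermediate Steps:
f(Z) = -7 + (10 + Z)/(5*(22 + Z)) (f(Z) = -7 + ((Z + 10)/(Z + 22))/5 = -7 + ((10 + Z)/(22 + Z))/5 = -7 + (10 + Z)/(5*(22 + Z)))
139 + f(2)*241 = 139 + (2*(-380 - 17*2)/(5*(22 + 2)))*241 = 139 + ((2/5)*(-380 - 34)/24)*241 = 139 + ((2/5)*(1/24)*(-414))*241 = 139 - 69/10*241 = 139 - 16629/10 = -15239/10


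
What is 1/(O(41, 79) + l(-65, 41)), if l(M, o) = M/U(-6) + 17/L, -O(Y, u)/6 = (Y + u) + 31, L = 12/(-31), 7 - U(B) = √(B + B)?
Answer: -8409588/8051254741 + 18720*I*√3/8051254741 ≈ -0.0010445 + 4.0272e-6*I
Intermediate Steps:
U(B) = 7 - √2*√B (U(B) = 7 - √(B + B) = 7 - √(2*B) = 7 - √2*√B)
L = -12/31 (L = 12*(-1/31) = -12/31 ≈ -0.38710)
O(Y, u) = -186 - 6*Y - 6*u (O(Y, u) = -6*((Y + u) + 31) = -6*(31 + Y + u) = -186 - 6*Y - 6*u)
l(M, o) = -527/12 + M/(7 - 2*I*√3) (l(M, o) = M/(7 - √2*√(-6)) + 17/(-12/31) = M/(7 - √2*I*√6) + 17*(-31/12) = M/(7 - 2*I*√3) - 527/12 = -527/12 + M/(7 - 2*I*√3))
1/(O(41, 79) + l(-65, 41)) = 1/((-186 - 6*41 - 6*79) + (-527/12 + (7/61)*(-65) + (2/61)*I*(-65)*√3)) = 1/((-186 - 246 - 474) + (-527/12 - 455/61 - 130*I*√3/61)) = 1/(-906 + (-37607/732 - 130*I*√3/61)) = 1/(-700799/732 - 130*I*√3/61)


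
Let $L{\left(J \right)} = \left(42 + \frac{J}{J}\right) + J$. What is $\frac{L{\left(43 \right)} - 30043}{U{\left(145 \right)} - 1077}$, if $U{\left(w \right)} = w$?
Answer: $\frac{29957}{932} \approx 32.143$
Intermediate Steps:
$L{\left(J \right)} = 43 + J$ ($L{\left(J \right)} = \left(42 + 1\right) + J = 43 + J$)
$\frac{L{\left(43 \right)} - 30043}{U{\left(145 \right)} - 1077} = \frac{\left(43 + 43\right) - 30043}{145 - 1077} = \frac{86 - 30043}{-932} = \left(-29957\right) \left(- \frac{1}{932}\right) = \frac{29957}{932}$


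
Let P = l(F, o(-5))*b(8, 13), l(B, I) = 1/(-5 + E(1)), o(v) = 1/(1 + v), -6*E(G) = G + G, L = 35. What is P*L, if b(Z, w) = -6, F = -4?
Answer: 315/8 ≈ 39.375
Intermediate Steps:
E(G) = -G/3 (E(G) = -(G + G)/6 = -G/3)
l(B, I) = -3/16 (l(B, I) = 1/(-5 - ⅓*1) = 1/(-5 - ⅓) = 1/(-16/3) = -3/16)
P = 9/8 (P = -3/16*(-6) = 9/8 ≈ 1.1250)
P*L = (9/8)*35 = 315/8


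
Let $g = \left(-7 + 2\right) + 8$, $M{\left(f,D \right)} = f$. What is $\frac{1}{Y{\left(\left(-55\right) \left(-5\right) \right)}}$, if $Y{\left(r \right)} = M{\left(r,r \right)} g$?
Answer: $\frac{1}{825} \approx 0.0012121$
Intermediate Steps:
$g = 3$ ($g = -5 + 8 = 3$)
$Y{\left(r \right)} = 3 r$ ($Y{\left(r \right)} = r 3 = 3 r$)
$\frac{1}{Y{\left(\left(-55\right) \left(-5\right) \right)}} = \frac{1}{3 \left(\left(-55\right) \left(-5\right)\right)} = \frac{1}{3 \cdot 275} = \frac{1}{825}$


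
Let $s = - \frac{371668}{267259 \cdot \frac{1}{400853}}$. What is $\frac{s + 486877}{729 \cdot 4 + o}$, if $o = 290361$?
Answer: $- \frac{18861972661}{78380917743} \approx -0.24064$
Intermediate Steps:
$s = - \frac{148984232804}{267259}$ ($s = - \frac{371668}{267259 \cdot \frac{1}{400853}} = - \frac{371668}{\frac{267259}{400853}} = \left(-371668\right) \frac{400853}{267259} = - \frac{148984232804}{267259} \approx -5.5745 \cdot 10^{5}$)
$\frac{s + 486877}{729 \cdot 4 + o} = \frac{- \frac{148984232804}{267259} + 486877}{729 \cdot 4 + 290361} = - \frac{18861972661}{267259 \left(2916 + 290361\right)} = - \frac{18861972661}{267259 \cdot 293277} = \left(- \frac{18861972661}{267259}\right) \frac{1}{293277} = - \frac{18861972661}{78380917743}$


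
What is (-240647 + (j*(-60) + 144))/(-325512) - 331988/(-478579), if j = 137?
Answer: 227099682473/155783207448 ≈ 1.4578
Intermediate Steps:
(-240647 + (j*(-60) + 144))/(-325512) - 331988/(-478579) = (-240647 + (137*(-60) + 144))/(-325512) - 331988/(-478579) = (-240647 + (-8220 + 144))*(-1/325512) - 331988*(-1/478579) = (-240647 - 8076)*(-1/325512) + 331988/478579 = -248723*(-1/325512) + 331988/478579 = 248723/325512 + 331988/478579 = 227099682473/155783207448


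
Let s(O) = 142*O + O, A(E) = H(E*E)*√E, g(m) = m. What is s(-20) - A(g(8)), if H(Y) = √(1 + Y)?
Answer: -2860 - 2*√130 ≈ -2882.8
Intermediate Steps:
A(E) = √E*√(1 + E²) (A(E) = √(1 + E*E)*√E = √(1 + E²)*√E = √E*√(1 + E²))
s(O) = 143*O
s(-20) - A(g(8)) = 143*(-20) - √8*√(1 + 8²) = -2860 - 2*√2*√(1 + 64) = -2860 - 2*√2*√65 = -2860 - 2*√130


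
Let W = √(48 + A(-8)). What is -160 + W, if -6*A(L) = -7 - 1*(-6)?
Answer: -160 + 17*√6/6 ≈ -153.06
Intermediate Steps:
A(L) = ⅙ (A(L) = -(-7 - 1*(-6))/6 = -(-7 + 6)/6 = -⅙*(-1) = ⅙)
W = 17*√6/6 (W = √(48 + ⅙) = √(289/6) = 17*√6/6 ≈ 6.9402)
-160 + W = -160 + 17*√6/6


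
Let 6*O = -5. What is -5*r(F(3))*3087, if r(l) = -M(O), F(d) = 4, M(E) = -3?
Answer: -46305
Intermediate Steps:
O = -5/6 (O = (1/6)*(-5) = -5/6 ≈ -0.83333)
r(l) = 3 (r(l) = -1*(-3) = 3)
-5*r(F(3))*3087 = -5*3*3087 = -15*3087 = -46305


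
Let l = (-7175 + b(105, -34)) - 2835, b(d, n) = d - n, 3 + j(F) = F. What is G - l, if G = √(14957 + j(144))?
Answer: 9871 + √15098 ≈ 9993.9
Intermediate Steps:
j(F) = -3 + F
l = -9871 (l = (-7175 + (105 - 1*(-34))) - 2835 = (-7175 + (105 + 34)) - 2835 = (-7175 + 139) - 2835 = -7036 - 2835 = -9871)
G = √15098 (G = √(14957 + (-3 + 144)) = √(14957 + 141) = √15098 ≈ 122.87)
G - l = √15098 - 1*(-9871) = √15098 + 9871 = 9871 + √15098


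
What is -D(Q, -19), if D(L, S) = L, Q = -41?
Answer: 41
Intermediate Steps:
-D(Q, -19) = -1*(-41) = 41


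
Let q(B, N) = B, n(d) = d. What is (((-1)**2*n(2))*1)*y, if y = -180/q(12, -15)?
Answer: -30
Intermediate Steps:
y = -15 (y = -180/12 = -180*1/12 = -15)
(((-1)**2*n(2))*1)*y = (((-1)**2*2)*1)*(-15) = ((1*2)*1)*(-15) = (2*1)*(-15) = 2*(-15) = -30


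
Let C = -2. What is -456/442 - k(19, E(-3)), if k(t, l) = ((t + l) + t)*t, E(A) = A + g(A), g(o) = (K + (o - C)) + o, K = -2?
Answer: -121999/221 ≈ -552.03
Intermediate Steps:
g(o) = 2*o (g(o) = (-2 + (o - 1*(-2))) + o = (-2 + (o + 2)) + o = (-2 + (2 + o)) + o = o + o = 2*o)
E(A) = 3*A (E(A) = A + 2*A = 3*A)
k(t, l) = t*(l + 2*t) (k(t, l) = ((l + t) + t)*t = (l + 2*t)*t = t*(l + 2*t))
-456/442 - k(19, E(-3)) = -456/442 - 19*(3*(-3) + 2*19) = -456*1/442 - 19*(-9 + 38) = -228/221 - 19*29 = -228/221 - 1*551 = -228/221 - 551 = -121999/221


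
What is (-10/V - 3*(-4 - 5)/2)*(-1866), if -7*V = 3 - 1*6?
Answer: 18349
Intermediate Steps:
V = 3/7 (V = -(3 - 1*6)/7 = -(3 - 6)/7 = -⅐*(-3) = 3/7 ≈ 0.42857)
(-10/V - 3*(-4 - 5)/2)*(-1866) = (-10/3/7 - 3*(-4 - 5)/2)*(-1866) = (-10*7/3 - 3*(-9)*(½))*(-1866) = (-70/3 + 27*(½))*(-1866) = (-70/3 + 27/2)*(-1866) = -59/6*(-1866) = 18349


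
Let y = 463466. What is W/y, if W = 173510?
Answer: 86755/231733 ≈ 0.37437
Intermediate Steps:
W/y = 173510/463466 = 173510*(1/463466) = 86755/231733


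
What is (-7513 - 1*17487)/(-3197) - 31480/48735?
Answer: 223546688/31161159 ≈ 7.1739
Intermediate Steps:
(-7513 - 1*17487)/(-3197) - 31480/48735 = (-7513 - 17487)*(-1/3197) - 31480*1/48735 = -25000*(-1/3197) - 6296/9747 = 25000/3197 - 6296/9747 = 223546688/31161159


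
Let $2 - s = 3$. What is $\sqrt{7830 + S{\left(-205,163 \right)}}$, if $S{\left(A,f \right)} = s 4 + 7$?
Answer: $\sqrt{7833} \approx 88.504$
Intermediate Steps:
$s = -1$ ($s = 2 - 3 = -1$)
$S{\left(A,f \right)} = 3$ ($S{\left(A,f \right)} = \left(-1\right) 4 + 7 = -4 + 7 = 3$)
$\sqrt{7830 + S{\left(-205,163 \right)}} = \sqrt{7830 + 3} = \sqrt{7833}$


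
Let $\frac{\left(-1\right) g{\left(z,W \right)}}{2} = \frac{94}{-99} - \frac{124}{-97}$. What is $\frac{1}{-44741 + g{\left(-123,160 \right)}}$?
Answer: $- \frac{9603}{429654139} \approx -2.2351 \cdot 10^{-5}$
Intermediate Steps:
$g{\left(z,W \right)} = - \frac{6316}{9603}$ ($g{\left(z,W \right)} = - 2 \left(\frac{94}{-99} - \frac{124}{-97}\right) = - 2 \left(94 \left(- \frac{1}{99}\right) - - \frac{124}{97}\right) = - 2 \left(- \frac{94}{99} + \frac{124}{97}\right) = \left(-2\right) \frac{3158}{9603} = - \frac{6316}{9603}$)
$\frac{1}{-44741 + g{\left(-123,160 \right)}} = \frac{1}{-44741 - \frac{6316}{9603}} = \frac{1}{- \frac{429654139}{9603}} = - \frac{9603}{429654139}$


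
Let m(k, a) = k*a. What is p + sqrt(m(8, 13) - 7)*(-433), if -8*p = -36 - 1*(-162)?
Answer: -63/4 - 433*sqrt(97) ≈ -4280.3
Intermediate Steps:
m(k, a) = a*k
p = -63/4 (p = -(-36 - 1*(-162))/8 = -(-36 + 162)/8 = -1/8*126 = -63/4 ≈ -15.750)
p + sqrt(m(8, 13) - 7)*(-433) = -63/4 + sqrt(13*8 - 7)*(-433) = -63/4 + sqrt(104 - 7)*(-433) = -63/4 + sqrt(97)*(-433) = -63/4 - 433*sqrt(97)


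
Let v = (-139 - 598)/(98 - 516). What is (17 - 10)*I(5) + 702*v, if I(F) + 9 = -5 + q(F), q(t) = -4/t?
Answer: 107743/95 ≈ 1134.1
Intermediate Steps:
v = 67/38 (v = -737/(-418) = -737*(-1/418) = 67/38 ≈ 1.7632)
I(F) = -14 - 4/F (I(F) = -9 + (-5 - 4/F) = -14 - 4/F)
(17 - 10)*I(5) + 702*v = (17 - 10)*(-14 - 4/5) + 702*(67/38) = 7*(-14 - 4*⅕) + 23517/19 = 7*(-14 - ⅘) + 23517/19 = 7*(-74/5) + 23517/19 = -518/5 + 23517/19 = 107743/95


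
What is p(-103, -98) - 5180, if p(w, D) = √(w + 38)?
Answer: -5180 + I*√65 ≈ -5180.0 + 8.0623*I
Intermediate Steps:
p(w, D) = √(38 + w)
p(-103, -98) - 5180 = √(38 - 103) - 5180 = √(-65) - 5180 = I*√65 - 5180 = -5180 + I*√65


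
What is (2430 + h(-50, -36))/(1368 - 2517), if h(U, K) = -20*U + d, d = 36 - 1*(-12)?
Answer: -3478/1149 ≈ -3.0270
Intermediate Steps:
d = 48 (d = 36 + 12 = 48)
h(U, K) = 48 - 20*U (h(U, K) = -20*U + 48 = 48 - 20*U)
(2430 + h(-50, -36))/(1368 - 2517) = (2430 + (48 - 20*(-50)))/(1368 - 2517) = (2430 + (48 + 1000))/(-1149) = (2430 + 1048)*(-1/1149) = 3478*(-1/1149) = -3478/1149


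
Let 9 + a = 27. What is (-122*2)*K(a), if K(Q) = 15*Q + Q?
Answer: -70272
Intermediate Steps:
a = 18 (a = -9 + 27 = 18)
K(Q) = 16*Q
(-122*2)*K(a) = (-122*2)*(16*18) = -244*288 = -70272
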